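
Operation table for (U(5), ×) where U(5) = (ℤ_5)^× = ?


Elements: {1, 2, 3, 4}
Operation: multiplication mod 5
Entry (a, b) = (a × b) mod 5

Cayley table:
  | 1 | 2 | 3 | 4
1 | 1 | 2 | 3 | 4
2 | 2 | 4 | 1 | 3
3 | 3 | 1 | 4 | 2
4 | 4 | 3 | 2 | 1


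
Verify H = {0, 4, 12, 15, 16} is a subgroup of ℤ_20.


Subgroup test for H = {0, 4, 12, 15, 16} in (ℤ_20, +):
(1) 0 ∈ H? Yes
(2) Closure: for all a,b ∈ H, (a+b) mod 20 ∈ H? No  [counterexample: 4 + 4 = 8 ∉ H]
(3) Inverses: for all a ∈ H, -a mod 20 ∈ H? No

No, H is not a subgroup of ℤ_20


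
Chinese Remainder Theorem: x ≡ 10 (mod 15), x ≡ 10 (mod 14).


m₁ = 15, m₂ = 14, gcd = 1, so CRT applies. M = m₁·m₂ = 210
Let M₁ = M/m₁ = 14, M₂ = M/m₂ = 15
Find y₁ ≡ M₁⁻¹ (mod m₁): 14⁻¹ ≡ 14 (mod 15)
Find y₂ ≡ M₂⁻¹ (mod m₂): 15⁻¹ ≡ 1 (mod 14)
x = a₁·M₁·y₁ + a₂·M₂·y₂ = 10·14·14 + 10·15·1 = 2110
Reduce mod 210: x ≡ 10
Check: 10 mod 15 = 10 ✓, 10 mod 14 = 10 ✓

x ≡ 10 (mod 210)


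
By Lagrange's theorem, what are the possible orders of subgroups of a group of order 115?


Lagrange's theorem: |H| divides |G|
|G| = 115
Divisors of 115: 1, 5, 23, 115

Possible subgroup orders: {1, 5, 23, 115}


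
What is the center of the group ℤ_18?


Z(G) = {g ∈ G | gx = xg for all x ∈ G}
ℤ_18 is abelian, so Z(G) = G

Z(ℤ_18) = ℤ_18


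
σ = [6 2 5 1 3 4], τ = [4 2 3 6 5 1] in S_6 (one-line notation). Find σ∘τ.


σ∘τ: apply τ first, then σ
1 →τ 4 →σ 1
2 →τ 2 →σ 2
3 →τ 3 →σ 5
4 →τ 6 →σ 4
5 →τ 5 →σ 3
6 →τ 1 →σ 6

σ∘τ = [1 2 5 4 3 6]


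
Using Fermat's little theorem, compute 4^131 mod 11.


Fermat's little theorem: if p is prime and gcd(a,p)=1, then a^(p-1) ≡ 1 (mod p)
p = 11 is prime, gcd(4,11) = 1
Reduce exponent: 131 mod 10 = 1
So 4^131 ≡ 4^1 (mod 11)
4^1 mod 11 = 4

4^131 ≡ 4 (mod 11)


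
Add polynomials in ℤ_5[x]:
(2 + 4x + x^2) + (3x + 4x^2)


Add coefficients mod 5:
x^0: 2 + 0 = 2 (mod 5)
x^1: 4 + 3 = 2 (mod 5)
x^2: 1 + 4 = 0 (mod 5)
Result: 2 + 2x

f + g = 2 + 2x


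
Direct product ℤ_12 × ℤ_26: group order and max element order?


|ℤ_12 × ℤ_26| = 12 × 26 = 312
Max element order = lcm(12,26) = 156
Cyclic? No (gcd=2)

|ℤ_12×ℤ_26| = 312, max element order = 156


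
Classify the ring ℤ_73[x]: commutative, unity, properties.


ℤ_73 is a field (n prime), so ℤ_73[x] is a commutative integral domain with unity
Commutative: Yes
Integral domain: Yes
Has unity: Yes

ℤ_73[x]: Commutative=Yes, Unity=Yes


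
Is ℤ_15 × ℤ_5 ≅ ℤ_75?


Comparing ℤ_15 × ℤ_5 and ℤ_75:
gcd(15,5) = 5 ≠ 1. Max element order in ℤ_15×ℤ_5 is lcm(15,5) = 15 < 75, so it has no element of order 75

No, ℤ_15 × ℤ_5 ≇ ℤ_75


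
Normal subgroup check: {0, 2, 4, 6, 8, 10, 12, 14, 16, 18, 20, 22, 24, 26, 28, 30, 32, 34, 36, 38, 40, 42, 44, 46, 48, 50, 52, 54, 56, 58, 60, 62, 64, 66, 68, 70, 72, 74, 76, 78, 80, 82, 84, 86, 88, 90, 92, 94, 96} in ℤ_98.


H = {0, 2, 4, 6, 8, 10, 12, 14, 16, 18, 20, 22, 24, 26, 28, 30, 32, 34, 36, 38, 40, 42, 44, 46, 48, 50, 52, 54, 56, 58, 60, 62, 64, 66, 68, 70, 72, 74, 76, 78, 80, 82, 84, 86, 88, 90, 92, 94, 96} in ℤ_98
ℤ_98 is abelian; every subgroup of an abelian group is normal

Yes, normal subgroup


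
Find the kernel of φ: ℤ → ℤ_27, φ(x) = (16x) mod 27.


Kernel = preimage of identity
ker(φ) = {x ∈ ℤ : 16x ≡ 0 (mod 27)}. gcd(16,27) = 1, so 16x ≡ 0 (mod 27) ⟺ x ≡ 0 (mod 27/1 = 27). Hence ker(φ) = 27ℤ

ker(φ) = 27ℤ


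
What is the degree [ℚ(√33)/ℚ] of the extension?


√33 has minimal polynomial x² - 33 (irreducible over ℚ since 33 is squarefree)

[ℚ(√33)/ℚ] = 2


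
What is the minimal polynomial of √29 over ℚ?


√29 satisfies x² - 29 = 0, irreducible over ℚ since 29 is squarefree

Minimal polynomial: x² - 29


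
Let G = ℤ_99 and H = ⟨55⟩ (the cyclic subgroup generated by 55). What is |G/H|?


|⟨55⟩| = n / gcd(55, 99) = 99 / 11 = 9
H is normal (ℤ_99 is abelian).
|G/H| = |G| / |H| = 99 / 9 = 11

|G/H| = 11


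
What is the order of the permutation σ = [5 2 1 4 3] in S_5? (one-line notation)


Cycle decomposition: (1 5 3)
Cycle lengths: 3
Order = lcm(3) = 3

ord(σ) = 3


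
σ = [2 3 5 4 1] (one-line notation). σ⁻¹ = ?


To find σ⁻¹, swap domain and range:
σ(1) = 2 → σ⁻¹(2) = 1
σ(2) = 3 → σ⁻¹(3) = 2
σ(3) = 5 → σ⁻¹(5) = 3
σ(4) = 4 → σ⁻¹(4) = 4
σ(5) = 1 → σ⁻¹(1) = 5

σ⁻¹ = [5 1 2 4 3]


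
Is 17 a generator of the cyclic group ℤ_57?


g generates ℤ_n iff gcd(g, n) = 1
gcd(17, 57) = 1
Since gcd = 1, 17 is a generator.

Yes, 17 generates ℤ_57


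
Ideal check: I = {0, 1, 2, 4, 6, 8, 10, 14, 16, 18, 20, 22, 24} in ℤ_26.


Check ideal conditions for I = {0, 1, 2, 4, 6, 8, 10, 14, 16, 18, 20, 22, 24} in ℤ_26:
(1) I is an additive subgroup? No
(2) For r ∈ ℤ_26 and a ∈ I: r·a ∈ I? No  [counterexample: r=2, a=6, r·a mod 26 = 12 ∉ I]

No, I is not an ideal of ℤ_26


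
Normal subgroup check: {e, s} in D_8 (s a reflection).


H = {e, s} in D_8 (s a reflection)
r·s·r⁻¹ = sr⁻² ≠ s for n ≥ 3, so {e, s} is not closed under conjugation

No, not a normal subgroup


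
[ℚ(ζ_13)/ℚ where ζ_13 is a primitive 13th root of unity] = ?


[ℚ(ζ_n):ℚ] = deg Φ_n(x) = φ(n). Here φ(13) = 12

[ℚ(ζ_13)/ℚ where ζ_13 is a primitive 13th root of unity] = 12


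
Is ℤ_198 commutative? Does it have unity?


ℤ_198 is a commutative ring with unity 1; 198 = 2×99 is composite, so 2·99 ≡ 0 gives zero divisors (not an integral domain)
Commutative: Yes
Integral domain: No
Has unity: Yes

ℤ_198: Commutative=Yes, Unity=Yes


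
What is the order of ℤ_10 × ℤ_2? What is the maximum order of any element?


|ℤ_10 × ℤ_2| = 10 × 2 = 20
Max element order = lcm(10,2) = 10
Cyclic? No (gcd=2)

|ℤ_10×ℤ_2| = 20, max element order = 10


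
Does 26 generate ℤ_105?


g generates ℤ_n iff gcd(g, n) = 1
gcd(26, 105) = 1
Since gcd = 1, 26 is a generator.

Yes, 26 generates ℤ_105


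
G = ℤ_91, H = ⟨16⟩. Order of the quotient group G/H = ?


|⟨16⟩| = n / gcd(16, 91) = 91 / 1 = 91
H is normal (ℤ_91 is abelian).
|G/H| = |G| / |H| = 91 / 91 = 1

|G/H| = 1


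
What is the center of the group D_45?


Z(G) = {g ∈ G | gx = xg for all x ∈ G}
For odd n, Z(D_n) = {e}: no nontrivial rotation commutes with all reflections

Z(D_45) = {e}


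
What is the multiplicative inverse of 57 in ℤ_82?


Use the extended Euclidean algorithm to write 1 = 57·s + 82·t; then s mod 82 is the inverse.
Euclidean algorithm:
  57 = 0·82 + 57
  82 = 1·57 + 25
  57 = 2·25 + 7
  25 = 3·7 + 4
  7 = 1·4 + 3
  4 = 1·3 + 1
  3 = 3·1 + 0
gcd(57,82) = 1
Back-substitution gives: 57·(-23) + 82·(16) = 1
So 57⁻¹ ≡ -23 ≡ 59 (mod 82)
Check: 57 × 59 = 3363 ≡ 1 (mod 82) ✓

57⁻¹ ≡ 59 (mod 82)


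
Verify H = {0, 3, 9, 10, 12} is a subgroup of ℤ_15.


Subgroup test for H = {0, 3, 9, 10, 12} in (ℤ_15, +):
(1) 0 ∈ H? Yes
(2) Closure: for all a,b ∈ H, (a+b) mod 15 ∈ H? No  [counterexample: 3 + 3 = 6 ∉ H]
(3) Inverses: for all a ∈ H, -a mod 15 ∈ H? No

No, H is not a subgroup of ℤ_15


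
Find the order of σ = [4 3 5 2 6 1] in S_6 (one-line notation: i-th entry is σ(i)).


Cycle decomposition: (1 4 2 3 5 6)
Cycle lengths: 6
Order = lcm(6) = 6

ord(σ) = 6


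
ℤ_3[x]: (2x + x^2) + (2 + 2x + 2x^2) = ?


Add coefficients mod 3:
x^0: 0 + 2 = 2 (mod 3)
x^1: 2 + 2 = 1 (mod 3)
x^2: 1 + 2 = 0 (mod 3)
Result: 2 + x

f + g = 2 + x


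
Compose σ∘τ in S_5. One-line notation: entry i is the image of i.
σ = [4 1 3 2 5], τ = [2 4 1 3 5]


σ∘τ: apply τ first, then σ
1 →τ 2 →σ 1
2 →τ 4 →σ 2
3 →τ 1 →σ 4
4 →τ 3 →σ 3
5 →τ 5 →σ 5

σ∘τ = [1 2 4 3 5]


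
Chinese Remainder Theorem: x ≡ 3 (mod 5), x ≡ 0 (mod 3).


m₁ = 5, m₂ = 3, gcd = 1, so CRT applies. M = m₁·m₂ = 15
Let M₁ = M/m₁ = 3, M₂ = M/m₂ = 5
Find y₁ ≡ M₁⁻¹ (mod m₁): 3⁻¹ ≡ 2 (mod 5)
Find y₂ ≡ M₂⁻¹ (mod m₂): 5⁻¹ ≡ 2 (mod 3)
x = a₁·M₁·y₁ + a₂·M₂·y₂ = 3·3·2 + 0·5·2 = 18
Reduce mod 15: x ≡ 3
Check: 3 mod 5 = 3 ✓, 3 mod 3 = 0 ✓

x ≡ 3 (mod 15)


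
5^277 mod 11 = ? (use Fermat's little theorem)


Fermat's little theorem: if p is prime and gcd(a,p)=1, then a^(p-1) ≡ 1 (mod p)
p = 11 is prime, gcd(5,11) = 1
Reduce exponent: 277 mod 10 = 7
So 5^277 ≡ 5^7 (mod 11)
5^7 mod 11 = 3

5^277 ≡ 3 (mod 11)


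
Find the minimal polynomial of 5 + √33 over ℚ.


Let α = 5 + √33. Then α - 5 = √33, so (α - 5)² = 33, giving α² - 10α - 8 = 0. Degree 2 and α ∉ ℚ, so this is the minimal polynomial.

Minimal polynomial: x² - 10x - 8


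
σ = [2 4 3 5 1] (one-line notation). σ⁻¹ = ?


To find σ⁻¹, swap domain and range:
σ(1) = 2 → σ⁻¹(2) = 1
σ(2) = 4 → σ⁻¹(4) = 2
σ(3) = 3 → σ⁻¹(3) = 3
σ(4) = 5 → σ⁻¹(5) = 4
σ(5) = 1 → σ⁻¹(1) = 5

σ⁻¹ = [5 1 3 2 4]


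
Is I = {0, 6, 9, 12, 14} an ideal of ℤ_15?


Check ideal conditions for I = {0, 6, 9, 12, 14} in ℤ_15:
(1) I is an additive subgroup? No
(2) For r ∈ ℤ_15 and a ∈ I: r·a ∈ I? No  [counterexample: r=2, a=9, r·a mod 15 = 3 ∉ I]

No, I is not an ideal of ℤ_15


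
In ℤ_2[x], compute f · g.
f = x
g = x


Expand and collect like terms; reduce coefficients mod 2:
x^0: 0·0 = 0 ≡ 0 (mod 2)
x^1: 0·1 + 1·0 = 0 ≡ 0 (mod 2)
x^2: 1·1 = 1 ≡ 1 (mod 2)
Result: x^2

f · g = x^2


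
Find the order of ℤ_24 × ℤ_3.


|A × B| = |A| · |B|
|ℤ_24 × ℤ_3| = 24 × 3 = 72

|ℤ_24 × ℤ_3| = 72


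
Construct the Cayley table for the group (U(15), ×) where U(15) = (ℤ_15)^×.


Elements: {1, 2, 4, 7, 8, 11, 13, 14}
Operation: multiplication mod 15
Entry (a, b) = (a × b) mod 15

Cayley table:
   |  1 |  2 |  4 |  7 |  8 | 11 | 13 | 14
 1 |  1 |  2 |  4 |  7 |  8 | 11 | 13 | 14
 2 |  2 |  4 |  8 | 14 |  1 |  7 | 11 | 13
 4 |  4 |  8 |  1 | 13 |  2 | 14 |  7 | 11
 7 |  7 | 14 | 13 |  4 | 11 |  2 |  1 |  8
 8 |  8 |  1 |  2 | 11 |  4 | 13 | 14 |  7
11 | 11 |  7 | 14 |  2 | 13 |  1 |  8 |  4
13 | 13 | 11 |  7 |  1 | 14 |  8 |  4 |  2
14 | 14 | 13 | 11 |  8 |  7 |  4 |  2 |  1


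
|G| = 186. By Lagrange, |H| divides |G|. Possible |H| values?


Lagrange's theorem: |H| divides |G|
|G| = 186
Divisors of 186: 1, 2, 3, 6, 31, 62, 93, 186

Possible subgroup orders: {1, 2, 3, 6, 31, 62, 93, 186}


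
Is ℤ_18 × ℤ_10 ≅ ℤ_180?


Comparing ℤ_18 × ℤ_10 and ℤ_180:
gcd(18,10) = 2 ≠ 1. Max element order in ℤ_18×ℤ_10 is lcm(18,10) = 90 < 180, so it has no element of order 180

No, ℤ_18 × ℤ_10 ≇ ℤ_180


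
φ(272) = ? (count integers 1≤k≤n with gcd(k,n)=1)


Factor n: 272 = 2^4 × 17
φ(n) = n · ∏(1 - 1/p) over distinct primes p | n
φ(272) = 272 · (1 - 1/2) · (1 - 1/17) = 128

φ(272) = 128


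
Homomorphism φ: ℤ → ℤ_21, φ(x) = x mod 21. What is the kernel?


Kernel = preimage of identity
ker(φ) = {x ∈ ℤ : x ≡ 0 (mod 21)} = 21ℤ = {0, ±21, ±42, ...}

ker(φ) = 21ℤ


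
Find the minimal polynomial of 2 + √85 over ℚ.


Let α = 2 + √85. Then α - 2 = √85, so (α - 2)² = 85, giving α² - 4α - 81 = 0. Degree 2 and α ∉ ℚ, so this is the minimal polynomial.

Minimal polynomial: x² - 4x - 81


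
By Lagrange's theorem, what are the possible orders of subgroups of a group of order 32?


Lagrange's theorem: |H| divides |G|
|G| = 32
Divisors of 32: 1, 2, 4, 8, 16, 32

Possible subgroup orders: {1, 2, 4, 8, 16, 32}


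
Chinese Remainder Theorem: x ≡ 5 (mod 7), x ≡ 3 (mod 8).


m₁ = 7, m₂ = 8, gcd = 1, so CRT applies. M = m₁·m₂ = 56
Let M₁ = M/m₁ = 8, M₂ = M/m₂ = 7
Find y₁ ≡ M₁⁻¹ (mod m₁): 8⁻¹ ≡ 1 (mod 7)
Find y₂ ≡ M₂⁻¹ (mod m₂): 7⁻¹ ≡ 7 (mod 8)
x = a₁·M₁·y₁ + a₂·M₂·y₂ = 5·8·1 + 3·7·7 = 187
Reduce mod 56: x ≡ 19
Check: 19 mod 7 = 5 ✓, 19 mod 8 = 3 ✓

x ≡ 19 (mod 56)


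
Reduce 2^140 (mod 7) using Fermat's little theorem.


Fermat's little theorem: if p is prime and gcd(a,p)=1, then a^(p-1) ≡ 1 (mod p)
p = 7 is prime, gcd(2,7) = 1
Reduce exponent: 140 mod 6 = 2
So 2^140 ≡ 2^2 (mod 7)
2^2 mod 7 = 4

2^140 ≡ 4 (mod 7)


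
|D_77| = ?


|D_n| = 2n (n rotations and n reflections)
|D_77| = 2×77 = 154

|D_77| = 154


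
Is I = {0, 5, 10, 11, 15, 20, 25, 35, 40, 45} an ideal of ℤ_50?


Check ideal conditions for I = {0, 5, 10, 11, 15, 20, 25, 35, 40, 45} in ℤ_50:
(1) I is an additive subgroup? No
(2) For r ∈ ℤ_50 and a ∈ I: r·a ∈ I? No  [counterexample: r=2, a=11, r·a mod 50 = 22 ∉ I]

No, I is not an ideal of ℤ_50


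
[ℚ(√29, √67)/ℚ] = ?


[ℚ(√29,√67):ℚ] = [ℚ(√29,√67):ℚ(√29)]·[ℚ(√29):ℚ] = 2·2 = 4

[ℚ(√29, √67)/ℚ] = 4


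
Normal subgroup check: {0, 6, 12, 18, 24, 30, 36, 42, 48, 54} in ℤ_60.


H = {0, 6, 12, 18, 24, 30, 36, 42, 48, 54} in ℤ_60
ℤ_60 is abelian; every subgroup of an abelian group is normal

Yes, normal subgroup


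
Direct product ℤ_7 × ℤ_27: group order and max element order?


|ℤ_7 × ℤ_27| = 7 × 27 = 189
Max element order = lcm(7,27) = 189
Cyclic? Yes (gcd=1)

|ℤ_7×ℤ_27| = 189, max element order = 189


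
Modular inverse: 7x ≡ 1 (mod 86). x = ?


Use the extended Euclidean algorithm to write 1 = 7·s + 86·t; then s mod 86 is the inverse.
Euclidean algorithm:
  7 = 0·86 + 7
  86 = 12·7 + 2
  7 = 3·2 + 1
  2 = 2·1 + 0
gcd(7,86) = 1
Back-substitution gives: 7·(37) + 86·(-3) = 1
So 7⁻¹ ≡ 37 ≡ 37 (mod 86)
Check: 7 × 37 = 259 ≡ 1 (mod 86) ✓

7⁻¹ ≡ 37 (mod 86)


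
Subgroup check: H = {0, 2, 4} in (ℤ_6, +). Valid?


Subgroup test for H = {0, 2, 4} in (ℤ_6, +):
(1) 0 ∈ H? Yes
(2) Closure: for all a,b ∈ H, (a+b) mod 6 ∈ H? Yes
(3) Inverses: for all a ∈ H, -a mod 6 ∈ H? Yes

Yes, H is a subgroup of ℤ_6


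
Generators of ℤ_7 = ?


g generates ℤ_n iff gcd(g,n) = 1
Checking each g ∈ {1,...,6}:
gcd(1,7) = 1
gcd(2,7) = 1
gcd(3,7) = 1
gcd(4,7) = 1
gcd(5,7) = 1
gcd(6,7) = 1
Generators: {1, 2, 3, 4, 5, 6}
Number of generators = φ(7) = 6

Generators of ℤ_7 = {1, 2, 3, 4, 5, 6}


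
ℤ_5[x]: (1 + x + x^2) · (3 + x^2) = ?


Expand and collect like terms; reduce coefficients mod 5:
x^0: 1·3 = 3 ≡ 3 (mod 5)
x^1: 1·0 + 1·3 = 3 ≡ 3 (mod 5)
x^2: 1·1 + 1·0 + 1·3 = 4 ≡ 4 (mod 5)
x^3: 1·1 + 1·0 = 1 ≡ 1 (mod 5)
x^4: 1·1 = 1 ≡ 1 (mod 5)
Result: 3 + 3x + 4x^2 + x^3 + x^4

f · g = 3 + 3x + 4x^2 + x^3 + x^4


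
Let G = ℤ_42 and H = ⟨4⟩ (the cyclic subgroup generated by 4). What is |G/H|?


|⟨4⟩| = n / gcd(4, 42) = 42 / 2 = 21
H is normal (ℤ_42 is abelian).
|G/H| = |G| / |H| = 42 / 21 = 2

|G/H| = 2


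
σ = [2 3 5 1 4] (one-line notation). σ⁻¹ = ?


To find σ⁻¹, swap domain and range:
σ(1) = 2 → σ⁻¹(2) = 1
σ(2) = 3 → σ⁻¹(3) = 2
σ(3) = 5 → σ⁻¹(5) = 3
σ(4) = 1 → σ⁻¹(1) = 4
σ(5) = 4 → σ⁻¹(4) = 5

σ⁻¹ = [4 1 2 5 3]


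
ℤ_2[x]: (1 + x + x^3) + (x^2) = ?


Add coefficients mod 2:
x^0: 1 + 0 = 1 (mod 2)
x^1: 1 + 0 = 1 (mod 2)
x^2: 0 + 1 = 1 (mod 2)
x^3: 1 + 0 = 1 (mod 2)
Result: 1 + x + x^2 + x^3

f + g = 1 + x + x^2 + x^3


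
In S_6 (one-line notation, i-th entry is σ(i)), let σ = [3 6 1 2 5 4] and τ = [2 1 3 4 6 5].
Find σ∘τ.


σ∘τ: apply τ first, then σ
1 →τ 2 →σ 6
2 →τ 1 →σ 3
3 →τ 3 →σ 1
4 →τ 4 →σ 2
5 →τ 6 →σ 4
6 →τ 5 →σ 5

σ∘τ = [6 3 1 2 4 5]


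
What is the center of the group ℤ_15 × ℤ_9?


Z(G) = {g ∈ G | gx = xg for all x ∈ G}
Direct product of abelian groups is abelian, so Z(G) = G

Z(ℤ_15 × ℤ_9) = ℤ_15 × ℤ_9


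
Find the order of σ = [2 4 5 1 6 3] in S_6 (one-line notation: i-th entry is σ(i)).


Cycle decomposition: (1 2 4) (3 5 6)
Cycle lengths: 3, 3
Order = lcm(3, 3) = 3

ord(σ) = 3


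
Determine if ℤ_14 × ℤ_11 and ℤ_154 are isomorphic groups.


Comparing ℤ_14 × ℤ_11 and ℤ_154:
gcd(14,11) = 1, so ℤ_14 × ℤ_11 ≅ ℤ_154 (CRT)

Yes, ℤ_14 × ℤ_11 ≅ ℤ_154


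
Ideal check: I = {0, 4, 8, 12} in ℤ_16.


Check ideal conditions for I = {0, 4, 8, 12} in ℤ_16:
(1) I is an additive subgroup? Yes
(2) For r ∈ ℤ_16 and a ∈ I: r·a ∈ I? Yes

Yes, I is an ideal of ℤ_16


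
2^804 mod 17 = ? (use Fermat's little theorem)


Fermat's little theorem: if p is prime and gcd(a,p)=1, then a^(p-1) ≡ 1 (mod p)
p = 17 is prime, gcd(2,17) = 1
Reduce exponent: 804 mod 16 = 4
So 2^804 ≡ 2^4 (mod 17)
2^4 mod 17 = 16

2^804 ≡ 16 (mod 17)


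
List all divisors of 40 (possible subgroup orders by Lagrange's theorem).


Lagrange's theorem: |H| divides |G|
|G| = 40
Divisors of 40: 1, 2, 4, 5, 8, 10, 20, 40

Possible subgroup orders: {1, 2, 4, 5, 8, 10, 20, 40}


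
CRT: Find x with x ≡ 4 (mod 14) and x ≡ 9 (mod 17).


m₁ = 14, m₂ = 17, gcd = 1, so CRT applies. M = m₁·m₂ = 238
Let M₁ = M/m₁ = 17, M₂ = M/m₂ = 14
Find y₁ ≡ M₁⁻¹ (mod m₁): 17⁻¹ ≡ 5 (mod 14)
Find y₂ ≡ M₂⁻¹ (mod m₂): 14⁻¹ ≡ 11 (mod 17)
x = a₁·M₁·y₁ + a₂·M₂·y₂ = 4·17·5 + 9·14·11 = 1726
Reduce mod 238: x ≡ 60
Check: 60 mod 14 = 4 ✓, 60 mod 17 = 9 ✓

x ≡ 60 (mod 238)


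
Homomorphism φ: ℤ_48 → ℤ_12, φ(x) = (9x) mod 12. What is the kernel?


Kernel = preimage of identity
ker(φ) = {x ∈ ℤ_48 : 9x ≡ 0 (mod 12)}. Since 12 | 48, φ is well-defined. The kernel is the cyclic subgroup ⟨4⟩ of ℤ_48 (order 12), i.e. {0, 4, 8, 12, 16, 20, 24, 28, 32, 36, 40, 44}

ker(φ) = {0, 4, 8, 12, 16, 20, 24, 28, 32, 36, 40, 44}


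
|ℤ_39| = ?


ℤ_n has n elements.

|ℤ_39| = 39


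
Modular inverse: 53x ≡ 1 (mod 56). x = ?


Use the extended Euclidean algorithm to write 1 = 53·s + 56·t; then s mod 56 is the inverse.
Euclidean algorithm:
  53 = 0·56 + 53
  56 = 1·53 + 3
  53 = 17·3 + 2
  3 = 1·2 + 1
  2 = 2·1 + 0
gcd(53,56) = 1
Back-substitution gives: 53·(-19) + 56·(18) = 1
So 53⁻¹ ≡ -19 ≡ 37 (mod 56)
Check: 53 × 37 = 1961 ≡ 1 (mod 56) ✓

53⁻¹ ≡ 37 (mod 56)


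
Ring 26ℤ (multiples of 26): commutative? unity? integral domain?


26ℤ is a commutative ring under +,× but has no multiplicative identity (1 ∉ 26ℤ); it has no zero divisors, but without unity it is not an integral domain
Commutative: Yes
Integral domain: No
Has unity: No

26ℤ (multiples of 26): Commutative=Yes, Unity=No


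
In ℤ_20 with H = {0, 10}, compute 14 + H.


14 + H = {14 + h (mod 20) : h ∈ H}
14+0=14, 14+10=4
14 + H = {4, 14} = 4 + H

14 + H = {4, 14}


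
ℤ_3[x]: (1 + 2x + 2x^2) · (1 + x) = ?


Expand and collect like terms; reduce coefficients mod 3:
x^0: 1·1 = 1 ≡ 1 (mod 3)
x^1: 1·1 + 2·1 = 3 ≡ 0 (mod 3)
x^2: 2·1 + 2·1 = 4 ≡ 1 (mod 3)
x^3: 2·1 = 2 ≡ 2 (mod 3)
Result: 1 + x^2 + 2x^3

f · g = 1 + x^2 + 2x^3


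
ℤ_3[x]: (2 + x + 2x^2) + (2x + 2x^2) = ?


Add coefficients mod 3:
x^0: 2 + 0 = 2 (mod 3)
x^1: 1 + 2 = 0 (mod 3)
x^2: 2 + 2 = 1 (mod 3)
Result: 2 + x^2

f + g = 2 + x^2


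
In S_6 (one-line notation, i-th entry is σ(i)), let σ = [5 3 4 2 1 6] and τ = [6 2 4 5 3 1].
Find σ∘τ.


σ∘τ: apply τ first, then σ
1 →τ 6 →σ 6
2 →τ 2 →σ 3
3 →τ 4 →σ 2
4 →τ 5 →σ 1
5 →τ 3 →σ 4
6 →τ 1 →σ 5

σ∘τ = [6 3 2 1 4 5]


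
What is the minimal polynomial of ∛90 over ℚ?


∛90 satisfies x³ - 90 = 0, irreducible over ℚ (no rational root; 90 is not a perfect cube)

Minimal polynomial: x³ - 90


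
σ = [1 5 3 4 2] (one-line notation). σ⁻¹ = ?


To find σ⁻¹, swap domain and range:
σ(1) = 1 → σ⁻¹(1) = 1
σ(2) = 5 → σ⁻¹(5) = 2
σ(3) = 3 → σ⁻¹(3) = 3
σ(4) = 4 → σ⁻¹(4) = 4
σ(5) = 2 → σ⁻¹(2) = 5

σ⁻¹ = [1 5 3 4 2]


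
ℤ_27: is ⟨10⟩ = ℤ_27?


g generates ℤ_n iff gcd(g, n) = 1
gcd(10, 27) = 1
Since gcd = 1, 10 is a generator.

Yes, 10 generates ℤ_27


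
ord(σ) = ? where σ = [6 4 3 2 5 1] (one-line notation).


Cycle decomposition: (1 6) (2 4)
Cycle lengths: 2, 2
Order = lcm(2, 2) = 2

ord(σ) = 2


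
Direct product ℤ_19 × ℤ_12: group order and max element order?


|ℤ_19 × ℤ_12| = 19 × 12 = 228
Max element order = lcm(19,12) = 228
Cyclic? Yes (gcd=1)

|ℤ_19×ℤ_12| = 228, max element order = 228


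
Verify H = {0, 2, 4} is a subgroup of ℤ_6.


Subgroup test for H = {0, 2, 4} in (ℤ_6, +):
(1) 0 ∈ H? Yes
(2) Closure: for all a,b ∈ H, (a+b) mod 6 ∈ H? Yes
(3) Inverses: for all a ∈ H, -a mod 6 ∈ H? Yes

Yes, H is a subgroup of ℤ_6


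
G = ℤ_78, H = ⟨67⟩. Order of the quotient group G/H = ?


|⟨67⟩| = n / gcd(67, 78) = 78 / 1 = 78
H is normal (ℤ_78 is abelian).
|G/H| = |G| / |H| = 78 / 78 = 1

|G/H| = 1


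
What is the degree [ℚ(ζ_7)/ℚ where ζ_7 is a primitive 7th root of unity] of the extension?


[ℚ(ζ_n):ℚ] = deg Φ_n(x) = φ(n). Here φ(7) = 6

[ℚ(ζ_7)/ℚ where ζ_7 is a primitive 7th root of unity] = 6


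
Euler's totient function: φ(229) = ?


Factor n: 229 = 229
φ(n) = n · ∏(1 - 1/p) over distinct primes p | n
φ(229) = 229 · (1 - 1/229) = 228

φ(229) = 228


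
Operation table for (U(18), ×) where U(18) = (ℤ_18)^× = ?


Elements: {1, 5, 7, 11, 13, 17}
Operation: multiplication mod 18
Entry (a, b) = (a × b) mod 18

Cayley table:
   |  1 |  5 |  7 | 11 | 13 | 17
 1 |  1 |  5 |  7 | 11 | 13 | 17
 5 |  5 |  7 | 17 |  1 | 11 | 13
 7 |  7 | 17 | 13 |  5 |  1 | 11
11 | 11 |  1 |  5 | 13 | 17 |  7
13 | 13 | 11 |  1 | 17 |  7 |  5
17 | 17 | 13 | 11 |  7 |  5 |  1


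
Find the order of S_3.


|S_n| = n! (number of permutations of n symbols)
|S_3| = 3! = 6

|S_3| = 6


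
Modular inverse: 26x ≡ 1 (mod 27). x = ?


Use the extended Euclidean algorithm to write 1 = 26·s + 27·t; then s mod 27 is the inverse.
Euclidean algorithm:
  26 = 0·27 + 26
  27 = 1·26 + 1
  26 = 26·1 + 0
gcd(26,27) = 1
Back-substitution gives: 26·(-1) + 27·(1) = 1
So 26⁻¹ ≡ -1 ≡ 26 (mod 27)
Check: 26 × 26 = 676 ≡ 1 (mod 27) ✓

26⁻¹ ≡ 26 (mod 27)


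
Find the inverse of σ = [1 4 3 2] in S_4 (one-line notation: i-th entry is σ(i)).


To find σ⁻¹, swap domain and range:
σ(1) = 1 → σ⁻¹(1) = 1
σ(2) = 4 → σ⁻¹(4) = 2
σ(3) = 3 → σ⁻¹(3) = 3
σ(4) = 2 → σ⁻¹(2) = 4

σ⁻¹ = [1 4 3 2]


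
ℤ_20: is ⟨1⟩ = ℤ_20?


g generates ℤ_n iff gcd(g, n) = 1
gcd(1, 20) = 1
Since gcd = 1, 1 is a generator.

Yes, 1 generates ℤ_20


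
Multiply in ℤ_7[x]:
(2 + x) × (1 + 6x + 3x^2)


Expand and collect like terms; reduce coefficients mod 7:
x^0: 2·1 = 2 ≡ 2 (mod 7)
x^1: 2·6 + 1·1 = 13 ≡ 6 (mod 7)
x^2: 2·3 + 1·6 = 12 ≡ 5 (mod 7)
x^3: 1·3 = 3 ≡ 3 (mod 7)
Result: 2 + 6x + 5x^2 + 3x^3

f · g = 2 + 6x + 5x^2 + 3x^3


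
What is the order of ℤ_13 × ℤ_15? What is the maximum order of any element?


|ℤ_13 × ℤ_15| = 13 × 15 = 195
Max element order = lcm(13,15) = 195
Cyclic? Yes (gcd=1)

|ℤ_13×ℤ_15| = 195, max element order = 195


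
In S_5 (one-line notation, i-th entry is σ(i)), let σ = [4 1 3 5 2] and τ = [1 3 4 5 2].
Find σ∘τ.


σ∘τ: apply τ first, then σ
1 →τ 1 →σ 4
2 →τ 3 →σ 3
3 →τ 4 →σ 5
4 →τ 5 →σ 2
5 →τ 2 →σ 1

σ∘τ = [4 3 5 2 1]


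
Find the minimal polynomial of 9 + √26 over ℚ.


Let α = 9 + √26. Then α - 9 = √26, so (α - 9)² = 26, giving α² - 18α + 55 = 0. Degree 2 and α ∉ ℚ, so this is the minimal polynomial.

Minimal polynomial: x² - 18x + 55


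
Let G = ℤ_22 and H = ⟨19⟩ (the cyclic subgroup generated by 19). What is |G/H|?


|⟨19⟩| = n / gcd(19, 22) = 22 / 1 = 22
H is normal (ℤ_22 is abelian).
|G/H| = |G| / |H| = 22 / 22 = 1

|G/H| = 1


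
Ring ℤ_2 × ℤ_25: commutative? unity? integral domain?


Direct product ring; commutative with unity (1,1); but (1,0)·(0,1) = (0,0) gives zero divisors, so not an integral domain
Commutative: Yes
Integral domain: No
Has unity: Yes

ℤ_2 × ℤ_25: Commutative=Yes, Unity=Yes


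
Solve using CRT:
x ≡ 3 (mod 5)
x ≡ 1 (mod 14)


m₁ = 5, m₂ = 14, gcd = 1, so CRT applies. M = m₁·m₂ = 70
Let M₁ = M/m₁ = 14, M₂ = M/m₂ = 5
Find y₁ ≡ M₁⁻¹ (mod m₁): 14⁻¹ ≡ 4 (mod 5)
Find y₂ ≡ M₂⁻¹ (mod m₂): 5⁻¹ ≡ 3 (mod 14)
x = a₁·M₁·y₁ + a₂·M₂·y₂ = 3·14·4 + 1·5·3 = 183
Reduce mod 70: x ≡ 43
Check: 43 mod 5 = 3 ✓, 43 mod 14 = 1 ✓

x ≡ 43 (mod 70)


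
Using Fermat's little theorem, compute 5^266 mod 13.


Fermat's little theorem: if p is prime and gcd(a,p)=1, then a^(p-1) ≡ 1 (mod p)
p = 13 is prime, gcd(5,13) = 1
Reduce exponent: 266 mod 12 = 2
So 5^266 ≡ 5^2 (mod 13)
5^2 mod 13 = 12

5^266 ≡ 12 (mod 13)


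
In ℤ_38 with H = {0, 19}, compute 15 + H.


15 + H = {15 + h (mod 38) : h ∈ H}
15+0=15, 15+19=34

15 + H = {15, 34}


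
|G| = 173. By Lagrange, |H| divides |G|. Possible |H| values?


Lagrange's theorem: |H| divides |G|
|G| = 173
Divisors of 173: 1, 173

Possible subgroup orders: {1, 173}


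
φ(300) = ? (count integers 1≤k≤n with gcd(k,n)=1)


Factor n: 300 = 2^2 × 3 × 5^2
φ(n) = n · ∏(1 - 1/p) over distinct primes p | n
φ(300) = 300 · (1 - 1/2) · (1 - 1/3) · (1 - 1/5) = 80

φ(300) = 80


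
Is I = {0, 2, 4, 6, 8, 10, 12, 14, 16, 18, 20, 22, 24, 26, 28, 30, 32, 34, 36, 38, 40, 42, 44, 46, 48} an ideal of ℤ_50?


Check ideal conditions for I = {0, 2, 4, 6, 8, 10, 12, 14, 16, 18, 20, 22, 24, 26, 28, 30, 32, 34, 36, 38, 40, 42, 44, 46, 48} in ℤ_50:
(1) I is an additive subgroup? Yes
(2) For r ∈ ℤ_50 and a ∈ I: r·a ∈ I? Yes

Yes, I is an ideal of ℤ_50


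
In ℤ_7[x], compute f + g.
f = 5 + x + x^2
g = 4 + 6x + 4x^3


Add coefficients mod 7:
x^0: 5 + 4 = 2 (mod 7)
x^1: 1 + 6 = 0 (mod 7)
x^2: 1 + 0 = 1 (mod 7)
x^3: 0 + 4 = 4 (mod 7)
Result: 2 + x^2 + 4x^3

f + g = 2 + x^2 + 4x^3


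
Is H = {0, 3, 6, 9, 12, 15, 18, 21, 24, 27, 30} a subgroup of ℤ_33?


Subgroup test for H = {0, 3, 6, 9, 12, 15, 18, 21, 24, 27, 30} in (ℤ_33, +):
(1) 0 ∈ H? Yes
(2) Closure: for all a,b ∈ H, (a+b) mod 33 ∈ H? Yes
(3) Inverses: for all a ∈ H, -a mod 33 ∈ H? Yes

Yes, H is a subgroup of ℤ_33


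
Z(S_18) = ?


Z(G) = {g ∈ G | gx = xg for all x ∈ G}
S_n is non-abelian for n ≥ 3; Z(S_18) is trivial

Z(S_18) = {e}


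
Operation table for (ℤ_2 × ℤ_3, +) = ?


Elements: {(0,0), (0,1), (0,2), (1,0), (1,1), (1,2)}
Operation: componentwise addition mod (2, 3)
Entry (a, b) = ((a₁+b₁) mod 2, (a₂+b₂) mod 3)

Cayley table:
      | (0,0) | (0,1) | (0,2) | (1,0) | (1,1) | (1,2)
(0,0) | (0,0) | (0,1) | (0,2) | (1,0) | (1,1) | (1,2)
(0,1) | (0,1) | (0,2) | (0,0) | (1,1) | (1,2) | (1,0)
(0,2) | (0,2) | (0,0) | (0,1) | (1,2) | (1,0) | (1,1)
(1,0) | (1,0) | (1,1) | (1,2) | (0,0) | (0,1) | (0,2)
(1,1) | (1,1) | (1,2) | (1,0) | (0,1) | (0,2) | (0,0)
(1,2) | (1,2) | (1,0) | (1,1) | (0,2) | (0,0) | (0,1)


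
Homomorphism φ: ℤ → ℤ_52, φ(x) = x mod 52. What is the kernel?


Kernel = preimage of identity
ker(φ) = {x ∈ ℤ : x ≡ 0 (mod 52)} = 52ℤ = {0, ±52, ±104, ...}

ker(φ) = 52ℤ


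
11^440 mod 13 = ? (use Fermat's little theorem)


Fermat's little theorem: if p is prime and gcd(a,p)=1, then a^(p-1) ≡ 1 (mod p)
p = 13 is prime, gcd(11,13) = 1
Reduce exponent: 440 mod 12 = 8
So 11^440 ≡ 11^8 (mod 13)
11^8 mod 13 = 9

11^440 ≡ 9 (mod 13)


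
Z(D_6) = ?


Z(G) = {g ∈ G | gx = xg for all x ∈ G}
For even n, Z(D_n) = {e, r^(n/2)}: the 180° rotation r^3 commutes with every reflection and rotation

Z(D_6) = {e, r^3}


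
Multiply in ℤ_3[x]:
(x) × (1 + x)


Expand and collect like terms; reduce coefficients mod 3:
x^0: 0·1 = 0 ≡ 0 (mod 3)
x^1: 0·1 + 1·1 = 1 ≡ 1 (mod 3)
x^2: 1·1 = 1 ≡ 1 (mod 3)
Result: x + x^2

f · g = x + x^2


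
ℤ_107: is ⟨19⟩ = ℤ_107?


g generates ℤ_n iff gcd(g, n) = 1
gcd(19, 107) = 1
Since gcd = 1, 19 is a generator.

Yes, 19 generates ℤ_107


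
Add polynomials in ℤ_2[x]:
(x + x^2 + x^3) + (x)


Add coefficients mod 2:
x^0: 0 + 0 = 0 (mod 2)
x^1: 1 + 1 = 0 (mod 2)
x^2: 1 + 0 = 1 (mod 2)
x^3: 1 + 0 = 1 (mod 2)
Result: x^2 + x^3

f + g = x^2 + x^3


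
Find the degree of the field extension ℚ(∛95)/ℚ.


∛95 has minimal polynomial x³ - 95 (irreducible over ℚ since 95 is not a perfect cube)

[ℚ(∛95)/ℚ] = 3


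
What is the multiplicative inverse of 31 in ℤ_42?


Use the extended Euclidean algorithm to write 1 = 31·s + 42·t; then s mod 42 is the inverse.
Euclidean algorithm:
  31 = 0·42 + 31
  42 = 1·31 + 11
  31 = 2·11 + 9
  11 = 1·9 + 2
  9 = 4·2 + 1
  2 = 2·1 + 0
gcd(31,42) = 1
Back-substitution gives: 31·(19) + 42·(-14) = 1
So 31⁻¹ ≡ 19 ≡ 19 (mod 42)
Check: 31 × 19 = 589 ≡ 1 (mod 42) ✓

31⁻¹ ≡ 19 (mod 42)


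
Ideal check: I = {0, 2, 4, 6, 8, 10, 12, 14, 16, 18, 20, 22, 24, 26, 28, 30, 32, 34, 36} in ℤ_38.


Check ideal conditions for I = {0, 2, 4, 6, 8, 10, 12, 14, 16, 18, 20, 22, 24, 26, 28, 30, 32, 34, 36} in ℤ_38:
(1) I is an additive subgroup? Yes
(2) For r ∈ ℤ_38 and a ∈ I: r·a ∈ I? Yes

Yes, I is an ideal of ℤ_38


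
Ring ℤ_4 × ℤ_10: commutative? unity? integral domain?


Direct product ring; commutative with unity (1,1); but (1,0)·(0,1) = (0,0) gives zero divisors, so not an integral domain
Commutative: Yes
Integral domain: No
Has unity: Yes

ℤ_4 × ℤ_10: Commutative=Yes, Unity=Yes


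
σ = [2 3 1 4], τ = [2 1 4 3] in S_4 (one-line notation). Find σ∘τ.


σ∘τ: apply τ first, then σ
1 →τ 2 →σ 3
2 →τ 1 →σ 2
3 →τ 4 →σ 4
4 →τ 3 →σ 1

σ∘τ = [3 2 4 1]


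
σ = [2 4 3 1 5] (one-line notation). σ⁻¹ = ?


To find σ⁻¹, swap domain and range:
σ(1) = 2 → σ⁻¹(2) = 1
σ(2) = 4 → σ⁻¹(4) = 2
σ(3) = 3 → σ⁻¹(3) = 3
σ(4) = 1 → σ⁻¹(1) = 4
σ(5) = 5 → σ⁻¹(5) = 5

σ⁻¹ = [4 1 3 2 5]


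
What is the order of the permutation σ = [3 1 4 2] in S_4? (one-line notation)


Cycle decomposition: (1 3 4 2)
Cycle lengths: 4
Order = lcm(4) = 4

ord(σ) = 4


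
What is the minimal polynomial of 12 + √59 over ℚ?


Let α = 12 + √59. Then α - 12 = √59, so (α - 12)² = 59, giving α² - 24α + 85 = 0. Degree 2 and α ∉ ℚ, so this is the minimal polynomial.

Minimal polynomial: x² - 24x + 85


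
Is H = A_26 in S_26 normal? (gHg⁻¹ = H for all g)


H = A_26 in S_26
A_26 has index 2 in S_26, and every subgroup of index 2 is normal

Yes, normal subgroup


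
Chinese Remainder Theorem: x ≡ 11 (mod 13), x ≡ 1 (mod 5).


m₁ = 13, m₂ = 5, gcd = 1, so CRT applies. M = m₁·m₂ = 65
Let M₁ = M/m₁ = 5, M₂ = M/m₂ = 13
Find y₁ ≡ M₁⁻¹ (mod m₁): 5⁻¹ ≡ 8 (mod 13)
Find y₂ ≡ M₂⁻¹ (mod m₂): 13⁻¹ ≡ 2 (mod 5)
x = a₁·M₁·y₁ + a₂·M₂·y₂ = 11·5·8 + 1·13·2 = 466
Reduce mod 65: x ≡ 11
Check: 11 mod 13 = 11 ✓, 11 mod 5 = 1 ✓

x ≡ 11 (mod 65)


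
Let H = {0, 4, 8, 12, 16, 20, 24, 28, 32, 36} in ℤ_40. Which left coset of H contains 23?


23 + H = {23 + h (mod 40) : h ∈ H}
23+0=23, 23+4=27, 23+8=31, 23+12=35, 23+16=39, 23+20=3, 23+24=7, 23+28=11, 23+32=15, 23+36=19
23 + H = {3, 7, 11, 15, 19, 23, 27, 31, 35, 39} = 3 + H

23 + H = {3, 7, 11, 15, 19, 23, 27, 31, 35, 39}


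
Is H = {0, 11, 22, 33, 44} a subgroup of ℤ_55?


Subgroup test for H = {0, 11, 22, 33, 44} in (ℤ_55, +):
(1) 0 ∈ H? Yes
(2) Closure: for all a,b ∈ H, (a+b) mod 55 ∈ H? Yes
(3) Inverses: for all a ∈ H, -a mod 55 ∈ H? Yes

Yes, H is a subgroup of ℤ_55


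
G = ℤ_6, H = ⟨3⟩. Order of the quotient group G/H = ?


|⟨3⟩| = n / gcd(3, 6) = 6 / 3 = 2
H is normal (ℤ_6 is abelian).
|G/H| = |G| / |H| = 6 / 2 = 3

|G/H| = 3


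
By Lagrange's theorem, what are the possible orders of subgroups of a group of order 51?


Lagrange's theorem: |H| divides |G|
|G| = 51
Divisors of 51: 1, 3, 17, 51

Possible subgroup orders: {1, 3, 17, 51}


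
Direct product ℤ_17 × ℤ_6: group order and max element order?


|ℤ_17 × ℤ_6| = 17 × 6 = 102
Max element order = lcm(17,6) = 102
Cyclic? Yes (gcd=1)

|ℤ_17×ℤ_6| = 102, max element order = 102


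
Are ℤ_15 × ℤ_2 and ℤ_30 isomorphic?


Comparing ℤ_15 × ℤ_2 and ℤ_30:
gcd(15,2) = 1, so ℤ_15 × ℤ_2 ≅ ℤ_30 (CRT)

Yes, ℤ_15 × ℤ_2 ≅ ℤ_30


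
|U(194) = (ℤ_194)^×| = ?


U(n) is the group of units mod n; |U(n)| = φ(n)
|U(194)| = φ(194) = 96

|U(194) = (ℤ_194)^×| = 96


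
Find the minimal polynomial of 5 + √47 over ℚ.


Let α = 5 + √47. Then α - 5 = √47, so (α - 5)² = 47, giving α² - 10α - 22 = 0. Degree 2 and α ∉ ℚ, so this is the minimal polynomial.

Minimal polynomial: x² - 10x - 22


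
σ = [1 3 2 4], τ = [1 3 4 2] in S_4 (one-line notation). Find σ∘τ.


σ∘τ: apply τ first, then σ
1 →τ 1 →σ 1
2 →τ 3 →σ 2
3 →τ 4 →σ 4
4 →τ 2 →σ 3

σ∘τ = [1 2 4 3]


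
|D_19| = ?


|D_n| = 2n (n rotations and n reflections)
|D_19| = 2×19 = 38

|D_19| = 38


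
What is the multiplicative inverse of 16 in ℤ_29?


Use the extended Euclidean algorithm to write 1 = 16·s + 29·t; then s mod 29 is the inverse.
Euclidean algorithm:
  16 = 0·29 + 16
  29 = 1·16 + 13
  16 = 1·13 + 3
  13 = 4·3 + 1
  3 = 3·1 + 0
gcd(16,29) = 1
Back-substitution gives: 16·(-9) + 29·(5) = 1
So 16⁻¹ ≡ -9 ≡ 20 (mod 29)
Check: 16 × 20 = 320 ≡ 1 (mod 29) ✓

16⁻¹ ≡ 20 (mod 29)


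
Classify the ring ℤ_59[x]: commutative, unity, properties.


ℤ_59 is a field (n prime), so ℤ_59[x] is a commutative integral domain with unity
Commutative: Yes
Integral domain: Yes
Has unity: Yes

ℤ_59[x]: Commutative=Yes, Unity=Yes


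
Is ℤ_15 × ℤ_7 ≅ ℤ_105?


Comparing ℤ_15 × ℤ_7 and ℤ_105:
gcd(15,7) = 1, so ℤ_15 × ℤ_7 ≅ ℤ_105 (CRT)

Yes, ℤ_15 × ℤ_7 ≅ ℤ_105


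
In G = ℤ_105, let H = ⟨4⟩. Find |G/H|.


|⟨4⟩| = n / gcd(4, 105) = 105 / 1 = 105
H is normal (ℤ_105 is abelian).
|G/H| = |G| / |H| = 105 / 105 = 1

|G/H| = 1


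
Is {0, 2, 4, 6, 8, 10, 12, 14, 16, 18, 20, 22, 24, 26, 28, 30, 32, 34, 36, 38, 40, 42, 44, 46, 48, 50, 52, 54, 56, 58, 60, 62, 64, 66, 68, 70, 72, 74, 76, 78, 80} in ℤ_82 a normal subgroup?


H = {0, 2, 4, 6, 8, 10, 12, 14, 16, 18, 20, 22, 24, 26, 28, 30, 32, 34, 36, 38, 40, 42, 44, 46, 48, 50, 52, 54, 56, 58, 60, 62, 64, 66, 68, 70, 72, 74, 76, 78, 80} in ℤ_82
ℤ_82 is abelian; every subgroup of an abelian group is normal

Yes, normal subgroup


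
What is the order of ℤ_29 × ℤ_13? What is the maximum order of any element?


|ℤ_29 × ℤ_13| = 29 × 13 = 377
Max element order = lcm(29,13) = 377
Cyclic? Yes (gcd=1)

|ℤ_29×ℤ_13| = 377, max element order = 377


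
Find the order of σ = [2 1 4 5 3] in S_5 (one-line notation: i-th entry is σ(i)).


Cycle decomposition: (1 2) (3 4 5)
Cycle lengths: 2, 3
Order = lcm(2, 3) = 6

ord(σ) = 6


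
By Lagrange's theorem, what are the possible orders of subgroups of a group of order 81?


Lagrange's theorem: |H| divides |G|
|G| = 81
Divisors of 81: 1, 3, 9, 27, 81

Possible subgroup orders: {1, 3, 9, 27, 81}


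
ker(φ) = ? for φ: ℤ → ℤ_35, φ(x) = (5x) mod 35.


Kernel = preimage of identity
ker(φ) = {x ∈ ℤ : 5x ≡ 0 (mod 35)}. gcd(5,35) = 5, so 5x ≡ 0 (mod 35) ⟺ x ≡ 0 (mod 35/5 = 7). Hence ker(φ) = 7ℤ

ker(φ) = 7ℤ


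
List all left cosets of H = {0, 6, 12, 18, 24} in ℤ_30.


H = {0, 6, 12, 18, 24}, |H| = 5
Number of cosets = |G|/|H| = 30/5 = 6
0 + H = {0, 6, 12, 18, 24}
1 + H = {1, 7, 13, 19, 25}
2 + H = {2, 8, 14, 20, 26}
3 + H = {3, 9, 15, 21, 27}
4 + H = {4, 10, 16, 22, 28}
5 + H = {5, 11, 17, 23, 29}

Cosets: 0+H={0,6,12,18,24}; 1+H={1,7,13,19,25}; 2+H={2,8,14,20,26}; 3+H={3,9,15,21,27}; 4+H={4,10,16,22,28}; 5+H={5,11,17,23,29}


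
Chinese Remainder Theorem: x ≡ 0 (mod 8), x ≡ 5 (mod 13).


m₁ = 8, m₂ = 13, gcd = 1, so CRT applies. M = m₁·m₂ = 104
Let M₁ = M/m₁ = 13, M₂ = M/m₂ = 8
Find y₁ ≡ M₁⁻¹ (mod m₁): 13⁻¹ ≡ 5 (mod 8)
Find y₂ ≡ M₂⁻¹ (mod m₂): 8⁻¹ ≡ 5 (mod 13)
x = a₁·M₁·y₁ + a₂·M₂·y₂ = 0·13·5 + 5·8·5 = 200
Reduce mod 104: x ≡ 96
Check: 96 mod 8 = 0 ✓, 96 mod 13 = 5 ✓

x ≡ 96 (mod 104)


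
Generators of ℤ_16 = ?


g generates ℤ_n iff gcd(g,n) = 1
Checking each g ∈ {1,...,15}:
gcd(1,16) = 1
gcd(2,16) = 2
gcd(3,16) = 1
gcd(4,16) = 4
gcd(5,16) = 1
gcd(6,16) = 2
gcd(7,16) = 1
gcd(8,16) = 8
gcd(9,16) = 1
gcd(10,16) = 2
gcd(11,16) = 1
gcd(12,16) = 4
gcd(13,16) = 1
gcd(14,16) = 2
gcd(15,16) = 1
Generators: {1, 3, 5, 7, 9, 11, 13, 15}
Number of generators = φ(16) = 8

Generators of ℤ_16 = {1, 3, 5, 7, 9, 11, 13, 15}


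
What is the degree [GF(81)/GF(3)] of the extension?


GF(81) = GF(3^4), so the extension degree is 4

[GF(81)/GF(3)] = 4


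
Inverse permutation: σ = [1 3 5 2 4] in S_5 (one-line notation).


To find σ⁻¹, swap domain and range:
σ(1) = 1 → σ⁻¹(1) = 1
σ(2) = 3 → σ⁻¹(3) = 2
σ(3) = 5 → σ⁻¹(5) = 3
σ(4) = 2 → σ⁻¹(2) = 4
σ(5) = 4 → σ⁻¹(4) = 5

σ⁻¹ = [1 4 2 5 3]


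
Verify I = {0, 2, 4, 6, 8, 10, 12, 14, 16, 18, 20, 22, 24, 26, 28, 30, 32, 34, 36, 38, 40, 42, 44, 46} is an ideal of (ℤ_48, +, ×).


Check ideal conditions for I = {0, 2, 4, 6, 8, 10, 12, 14, 16, 18, 20, 22, 24, 26, 28, 30, 32, 34, 36, 38, 40, 42, 44, 46} in ℤ_48:
(1) I is an additive subgroup? Yes
(2) For r ∈ ℤ_48 and a ∈ I: r·a ∈ I? Yes

Yes, I is an ideal of ℤ_48


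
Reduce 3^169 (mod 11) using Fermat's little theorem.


Fermat's little theorem: if p is prime and gcd(a,p)=1, then a^(p-1) ≡ 1 (mod p)
p = 11 is prime, gcd(3,11) = 1
Reduce exponent: 169 mod 10 = 9
So 3^169 ≡ 3^9 (mod 11)
3^9 mod 11 = 4

3^169 ≡ 4 (mod 11)


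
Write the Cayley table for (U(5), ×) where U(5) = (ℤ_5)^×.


Elements: {1, 2, 3, 4}
Operation: multiplication mod 5
Entry (a, b) = (a × b) mod 5

Cayley table:
  | 1 | 2 | 3 | 4
1 | 1 | 2 | 3 | 4
2 | 2 | 4 | 1 | 3
3 | 3 | 1 | 4 | 2
4 | 4 | 3 | 2 | 1


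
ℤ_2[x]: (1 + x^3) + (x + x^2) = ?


Add coefficients mod 2:
x^0: 1 + 0 = 1 (mod 2)
x^1: 0 + 1 = 1 (mod 2)
x^2: 0 + 1 = 1 (mod 2)
x^3: 1 + 0 = 1 (mod 2)
Result: 1 + x + x^2 + x^3

f + g = 1 + x + x^2 + x^3


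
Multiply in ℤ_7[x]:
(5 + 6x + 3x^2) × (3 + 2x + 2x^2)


Expand and collect like terms; reduce coefficients mod 7:
x^0: 5·3 = 15 ≡ 1 (mod 7)
x^1: 5·2 + 6·3 = 28 ≡ 0 (mod 7)
x^2: 5·2 + 6·2 + 3·3 = 31 ≡ 3 (mod 7)
x^3: 6·2 + 3·2 = 18 ≡ 4 (mod 7)
x^4: 3·2 = 6 ≡ 6 (mod 7)
Result: 1 + 3x^2 + 4x^3 + 6x^4

f · g = 1 + 3x^2 + 4x^3 + 6x^4


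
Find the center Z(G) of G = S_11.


Z(G) = {g ∈ G | gx = xg for all x ∈ G}
S_n is non-abelian for n ≥ 3; Z(S_11) is trivial

Z(S_11) = {e}


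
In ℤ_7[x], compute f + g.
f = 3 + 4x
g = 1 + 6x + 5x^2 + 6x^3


Add coefficients mod 7:
x^0: 3 + 1 = 4 (mod 7)
x^1: 4 + 6 = 3 (mod 7)
x^2: 0 + 5 = 5 (mod 7)
x^3: 0 + 6 = 6 (mod 7)
Result: 4 + 3x + 5x^2 + 6x^3

f + g = 4 + 3x + 5x^2 + 6x^3


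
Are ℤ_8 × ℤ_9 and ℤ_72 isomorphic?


Comparing ℤ_8 × ℤ_9 and ℤ_72:
gcd(8,9) = 1, so ℤ_8 × ℤ_9 ≅ ℤ_72 (CRT)

Yes, ℤ_8 × ℤ_9 ≅ ℤ_72
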